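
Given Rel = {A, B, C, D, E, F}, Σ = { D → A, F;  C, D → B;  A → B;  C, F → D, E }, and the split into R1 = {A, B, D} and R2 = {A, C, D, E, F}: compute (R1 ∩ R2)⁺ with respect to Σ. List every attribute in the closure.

R1 ∩ R2 = {A, D}.
D → A, F applies, adding F
A → B applies, adding B
Closure: {A, B, D, F}.

A, B, D, F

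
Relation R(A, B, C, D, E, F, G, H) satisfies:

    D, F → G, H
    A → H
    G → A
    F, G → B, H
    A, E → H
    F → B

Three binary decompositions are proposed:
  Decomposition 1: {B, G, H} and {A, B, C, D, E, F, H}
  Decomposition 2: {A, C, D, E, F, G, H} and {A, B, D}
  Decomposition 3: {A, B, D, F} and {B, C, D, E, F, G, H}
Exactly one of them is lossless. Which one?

Decomposition 3

Decomposition 1: common = {B, H}, closure = {B, H} → lossy.
Decomposition 2: common = {A, D}, closure = {A, D, H} → lossy.
Decomposition 3: common = {B, D, F}, closure = {A, B, D, F, G, H} → lossless.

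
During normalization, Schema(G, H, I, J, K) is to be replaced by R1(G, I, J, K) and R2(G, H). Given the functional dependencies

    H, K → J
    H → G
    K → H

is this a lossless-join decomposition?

No

Common attributes: R1 ∩ R2 = {G}.
No dependency enlarges {G}, so (G)⁺ = {G}.
The closure contains neither all of R1 = {G, I, J, K} nor all of R2 = {G, H}, so the common attributes are not a superkey of either fragment. The join is lossy.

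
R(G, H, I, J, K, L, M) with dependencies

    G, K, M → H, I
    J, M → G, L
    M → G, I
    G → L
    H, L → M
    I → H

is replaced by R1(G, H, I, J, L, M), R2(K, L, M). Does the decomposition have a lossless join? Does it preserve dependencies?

Lossless test: (L, M)⁺ = {G, H, I, L, M}, which is a superkey of neither fragment — lossy.
Dependency preservation: G, K, M → H, I is not contained in any single fragment, but the restricted closure of its left-hand side across the fragments still reaches the right-hand side; the remaining FDs each lie inside some fragment. All dependencies are preserved.

lossy but dependency-preserving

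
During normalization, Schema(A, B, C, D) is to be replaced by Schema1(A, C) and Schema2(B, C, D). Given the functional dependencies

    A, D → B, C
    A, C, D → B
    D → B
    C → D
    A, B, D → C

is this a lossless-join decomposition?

Common attributes: Schema1 ∩ Schema2 = {C}.
Closure of {C}: C → D applies, adding D; D → B applies, adding B. So (C)⁺ = {B, C, D}.
This closure contains every attribute of Schema2, so Schema1 ∩ Schema2 → Schema2. The join is lossless.

Yes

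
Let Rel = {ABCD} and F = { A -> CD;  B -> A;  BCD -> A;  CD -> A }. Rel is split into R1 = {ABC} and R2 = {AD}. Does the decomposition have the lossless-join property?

Yes

Common attributes: R1 ∩ R2 = {A}.
Closure of {A}: A → CD applies, adding CD. So (A)⁺ = {ACD}.
This closure contains every attribute of R2, so R1 ∩ R2 → R2. The join is lossless.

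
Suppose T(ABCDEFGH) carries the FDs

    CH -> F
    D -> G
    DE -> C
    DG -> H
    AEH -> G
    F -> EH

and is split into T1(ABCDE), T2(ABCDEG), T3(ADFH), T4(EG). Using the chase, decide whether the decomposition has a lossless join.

Chase test. Columns are ABCDEFGH; row i has aⱼ where attribute j ∈ Ti, else bᵢⱼ.
Initial tableau (one row per fragment):
  row 1: a1 a2 a3 a4 a5 b16 b17 b18
  row 2: a1 a2 a3 a4 a5 b26 a7 b28
  row 3: a1 b32 b33 a4 b35 a6 b37 a8
  row 4: b41 b42 b43 b44 a5 b46 a7 b48
Rows 1 and 2 agree on D; apply D→G and equate their G entries.
Rows 1 and 3 agree on D; apply D→G and equate their G entries.
Rows 1 and 2 agree on DG; apply DG→H and equate their H entries.
Rows 1 and 3 agree on DG; apply DG→H and equate their H entries.
Rows 1 and 2 agree on CH; apply CH→F and equate their F entries.
No row becomes fully distinguished — the join is lossy.

No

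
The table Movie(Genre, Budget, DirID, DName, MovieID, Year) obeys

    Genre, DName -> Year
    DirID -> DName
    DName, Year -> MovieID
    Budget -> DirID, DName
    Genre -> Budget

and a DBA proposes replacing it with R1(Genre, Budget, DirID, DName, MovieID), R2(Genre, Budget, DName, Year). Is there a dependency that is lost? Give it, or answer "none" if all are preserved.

DName, Year -> MovieID

Check DName, Year → MovieID: no single fragment contains all of {DName, MovieID, Year}, and the restricted closure of {DName, Year} across the fragments never reaches {MovieID}.
Genre, DName → Year is preserved.
DirID → DName is preserved.
Budget → DirID, DName is preserved.
Genre → Budget is preserved.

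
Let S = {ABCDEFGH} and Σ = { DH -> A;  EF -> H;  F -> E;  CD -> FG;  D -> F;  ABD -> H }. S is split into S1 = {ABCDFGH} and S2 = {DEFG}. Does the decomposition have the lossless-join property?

Yes

Common attributes: S1 ∩ S2 = {DFG}.
Closure of {DFG}: F → E applies, adding E; EF → H applies, adding H; DH → A applies, adding A. So (DFG)⁺ = {ADEFGH}.
This closure contains every attribute of S2, so S1 ∩ S2 → S2. The join is lossless.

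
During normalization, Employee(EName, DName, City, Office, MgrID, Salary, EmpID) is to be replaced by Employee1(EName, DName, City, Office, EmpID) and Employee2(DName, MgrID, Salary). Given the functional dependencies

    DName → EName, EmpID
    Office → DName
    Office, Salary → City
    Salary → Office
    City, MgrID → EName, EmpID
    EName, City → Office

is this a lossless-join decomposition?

Common attributes: Employee1 ∩ Employee2 = {DName}.
Closure of {DName}: DName → EName, EmpID applies, adding EName, EmpID. So (DName)⁺ = {EName, DName, EmpID}.
The closure contains neither all of Employee1 = {EName, DName, City, Office, EmpID} nor all of Employee2 = {DName, MgrID, Salary}, so the common attributes are not a superkey of either fragment. The join is lossy.

No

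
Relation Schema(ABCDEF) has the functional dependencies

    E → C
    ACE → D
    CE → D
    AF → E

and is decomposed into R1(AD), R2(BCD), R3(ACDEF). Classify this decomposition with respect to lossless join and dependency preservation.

Lossless test (chase): applying each FD to every pair of rows produces no changes in the tableau, so no row becomes fully distinguished — the join is lossy.
Dependency preservation: every FD's attributes lie within a single fragment, so each can be enforced locally — preserved.

lossy but dependency-preserving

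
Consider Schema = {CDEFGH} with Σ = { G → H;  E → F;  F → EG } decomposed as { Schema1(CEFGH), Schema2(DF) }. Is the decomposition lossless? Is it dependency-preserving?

lossy but dependency-preserving

Lossless test: (F)⁺ = {EFGH}, which is a superkey of neither fragment — lossy.
Dependency preservation: every FD's attributes lie within a single fragment, so each can be enforced locally — preserved.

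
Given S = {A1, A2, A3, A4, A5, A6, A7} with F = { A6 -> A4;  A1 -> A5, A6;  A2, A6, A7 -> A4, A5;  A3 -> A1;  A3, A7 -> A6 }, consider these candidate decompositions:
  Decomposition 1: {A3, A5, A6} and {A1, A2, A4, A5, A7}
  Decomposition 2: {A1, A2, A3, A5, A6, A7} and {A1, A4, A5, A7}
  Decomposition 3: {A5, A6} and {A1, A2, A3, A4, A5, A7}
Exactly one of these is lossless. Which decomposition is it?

Decomposition 2

Decomposition 1: common = {A5}, closure = {A5} → lossy.
Decomposition 2: common = {A1, A5, A7}, closure = {A1, A4, A5, A6, A7} → lossless.
Decomposition 3: common = {A5}, closure = {A5} → lossy.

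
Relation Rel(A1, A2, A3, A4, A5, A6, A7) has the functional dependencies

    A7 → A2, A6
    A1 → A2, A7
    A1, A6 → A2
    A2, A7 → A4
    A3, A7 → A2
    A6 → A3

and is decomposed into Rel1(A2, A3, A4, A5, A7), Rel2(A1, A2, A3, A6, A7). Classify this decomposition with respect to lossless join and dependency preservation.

Lossless test: (A2, A3, A7)⁺ = {A2, A3, A4, A6, A7}, which is a superkey of neither fragment — lossy.
Dependency preservation: every FD's attributes lie within a single fragment, so each can be enforced locally — preserved.

lossy but dependency-preserving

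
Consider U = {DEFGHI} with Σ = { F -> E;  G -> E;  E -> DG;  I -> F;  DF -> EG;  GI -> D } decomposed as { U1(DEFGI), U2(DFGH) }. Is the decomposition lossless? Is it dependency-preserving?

lossy but dependency-preserving

Lossless test: (DFG)⁺ = {DEFG}, which is a superkey of neither fragment — lossy.
Dependency preservation: every FD's attributes lie within a single fragment, so each can be enforced locally — preserved.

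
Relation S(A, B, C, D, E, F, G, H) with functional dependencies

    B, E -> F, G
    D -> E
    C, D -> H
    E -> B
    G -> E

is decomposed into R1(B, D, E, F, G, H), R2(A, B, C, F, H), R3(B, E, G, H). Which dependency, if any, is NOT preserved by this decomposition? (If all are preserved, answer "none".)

Check C, D → H: no single fragment contains all of {C, D, H}, and the restricted closure of {C, D} across the fragments never reaches {H}.
B, E → F, G is preserved.
D → E is preserved.
E → B is preserved.
G → E is preserved.

C, D -> H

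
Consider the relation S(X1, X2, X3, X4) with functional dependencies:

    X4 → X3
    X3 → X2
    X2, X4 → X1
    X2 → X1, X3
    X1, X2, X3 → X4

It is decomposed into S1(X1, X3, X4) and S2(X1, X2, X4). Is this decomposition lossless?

Yes

Common attributes: S1 ∩ S2 = {X1, X4}.
Closure of {X1, X4}: X4 → X3 applies, adding X3; X3 → X2 applies, adding X2. So (X1, X4)⁺ = {X1, X2, X3, X4}.
This closure contains every attribute of S1, so S1 ∩ S2 → S1. The join is lossless.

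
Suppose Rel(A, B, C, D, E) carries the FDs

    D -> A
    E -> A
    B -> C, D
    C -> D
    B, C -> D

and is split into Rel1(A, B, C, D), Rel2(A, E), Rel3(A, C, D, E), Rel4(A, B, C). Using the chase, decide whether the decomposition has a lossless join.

Chase test. Columns are A, B, C, D, E; row i has aⱼ where attribute j ∈ Reli, else bᵢⱼ.
Initial tableau (one row per fragment):
  row 1: a1 a2 a3 a4 b15
  row 2: a1 b22 b23 b24 a5
  row 3: a1 b32 a3 a4 a5
  row 4: a1 a2 a3 b44 b45
Rows 1 and 4 agree on B; apply B→C, D and equate their C, D entries.
No row becomes fully distinguished — the join is lossy.

No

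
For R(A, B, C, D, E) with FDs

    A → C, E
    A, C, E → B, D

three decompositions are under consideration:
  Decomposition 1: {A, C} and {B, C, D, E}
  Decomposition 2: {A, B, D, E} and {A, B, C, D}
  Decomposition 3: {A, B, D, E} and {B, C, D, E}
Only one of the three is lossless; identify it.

Decomposition 1: common = {C}, closure = {C} → lossy.
Decomposition 2: common = {A, B, D}, closure = {A, B, C, D, E} → lossless.
Decomposition 3: common = {B, D, E}, closure = {B, D, E} → lossy.

Decomposition 2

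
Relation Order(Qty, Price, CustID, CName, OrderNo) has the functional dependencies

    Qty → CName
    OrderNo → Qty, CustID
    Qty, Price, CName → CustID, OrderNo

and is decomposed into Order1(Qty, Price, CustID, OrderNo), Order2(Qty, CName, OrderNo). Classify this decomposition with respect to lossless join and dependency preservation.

lossless and dependency-preserving

Lossless test: (Qty, OrderNo)⁺ = {Qty, CustID, CName, OrderNo}, which contains all of one fragment — lossless.
Dependency preservation: Qty, Price, CName → CustID, OrderNo is not contained in any single fragment, but the restricted closure of its left-hand side across the fragments still reaches the right-hand side; the remaining FDs each lie inside some fragment. All dependencies are preserved.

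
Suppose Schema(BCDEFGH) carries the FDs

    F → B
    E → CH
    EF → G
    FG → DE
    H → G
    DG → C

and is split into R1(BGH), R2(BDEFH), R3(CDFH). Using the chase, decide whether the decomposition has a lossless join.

Yes

Chase test. Columns are BCDEFGH; row i has aⱼ where attribute j ∈ Ri, else bᵢⱼ.
Initial tableau (one row per fragment):
  row 1: a1 b12 b13 b14 b15 a6 a7
  row 2: a1 b22 a3 a4 a5 b26 a7
  row 3: b31 a2 a3 b34 a5 b36 a7
Rows 2 and 3 agree on F; apply F→B and equate their B entries.
Rows 1 and 2 agree on H; apply H→G and equate their G entries.
Rows 1 and 3 agree on H; apply H→G and equate their G entries.
Rows 2 and 3 agree on DG; apply DG→C and equate their C entries.
Rows 2 and 3 agree on FG; apply FG→DE and equate their DE entries.
Row 2 is now all distinguished symbols — the join is lossless.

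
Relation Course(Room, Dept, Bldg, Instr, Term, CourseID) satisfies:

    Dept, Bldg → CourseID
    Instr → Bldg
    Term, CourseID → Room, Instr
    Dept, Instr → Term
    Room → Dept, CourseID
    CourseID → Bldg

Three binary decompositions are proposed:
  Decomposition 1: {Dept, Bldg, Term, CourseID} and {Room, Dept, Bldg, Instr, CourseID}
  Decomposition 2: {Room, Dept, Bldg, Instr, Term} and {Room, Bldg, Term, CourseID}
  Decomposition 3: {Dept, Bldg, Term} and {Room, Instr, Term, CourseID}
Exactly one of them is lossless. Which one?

Decomposition 2

Decomposition 1: common = {Dept, Bldg, CourseID}, closure = {Dept, Bldg, CourseID} → lossy.
Decomposition 2: common = {Room, Bldg, Term}, closure = {Room, Dept, Bldg, Instr, Term, CourseID} → lossless.
Decomposition 3: common = {Term}, closure = {Term} → lossy.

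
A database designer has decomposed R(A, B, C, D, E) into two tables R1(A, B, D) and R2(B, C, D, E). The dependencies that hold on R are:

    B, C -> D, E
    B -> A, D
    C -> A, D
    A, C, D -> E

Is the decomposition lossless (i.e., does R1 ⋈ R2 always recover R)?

Yes

Common attributes: R1 ∩ R2 = {B, D}.
Closure of {B, D}: B → A, D applies, adding A. So (B, D)⁺ = {A, B, D}.
This closure contains every attribute of R1, so R1 ∩ R2 → R1. The join is lossless.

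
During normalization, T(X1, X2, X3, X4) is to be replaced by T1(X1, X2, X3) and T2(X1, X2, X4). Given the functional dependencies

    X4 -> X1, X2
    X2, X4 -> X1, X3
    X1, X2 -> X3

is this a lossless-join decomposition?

Yes

Common attributes: T1 ∩ T2 = {X1, X2}.
Closure of {X1, X2}: X1, X2 → X3 applies, adding X3. So (X1, X2)⁺ = {X1, X2, X3}.
This closure contains every attribute of T1, so T1 ∩ T2 → T1. The join is lossless.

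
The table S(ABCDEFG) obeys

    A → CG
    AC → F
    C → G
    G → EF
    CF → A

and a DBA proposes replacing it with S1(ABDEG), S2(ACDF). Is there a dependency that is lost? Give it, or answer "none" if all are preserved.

Check G → EF: no single fragment contains all of {EFG}, and the restricted closure of {G} across the fragments never reaches {EF}.
A → CG is preserved.
AC → F is preserved.
C → G is preserved.
CF → A is preserved.

G → EF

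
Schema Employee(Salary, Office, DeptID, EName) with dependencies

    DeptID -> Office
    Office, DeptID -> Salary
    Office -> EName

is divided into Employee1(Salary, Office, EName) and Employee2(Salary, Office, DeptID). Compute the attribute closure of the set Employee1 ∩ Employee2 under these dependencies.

Employee1 ∩ Employee2 = {Salary, Office}.
Office → EName applies, adding EName
Closure: {Salary, Office, EName}.

Salary, Office, EName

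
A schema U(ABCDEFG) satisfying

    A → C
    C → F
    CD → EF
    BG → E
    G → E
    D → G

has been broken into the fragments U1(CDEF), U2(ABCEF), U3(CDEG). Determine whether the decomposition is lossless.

Chase test. Columns are ABCDEFG; row i has aⱼ where attribute j ∈ Ui, else bᵢⱼ.
Initial tableau (one row per fragment):
  row 1: b11 b12 a3 a4 a5 a6 b17
  row 2: a1 a2 a3 b24 a5 a6 b27
  row 3: b31 b32 a3 a4 a5 b36 a7
Rows 1 and 3 agree on C; apply C→F and equate their F entries.
Rows 1 and 3 agree on D; apply D→G and equate their G entries.
No row becomes fully distinguished — the join is lossy.

No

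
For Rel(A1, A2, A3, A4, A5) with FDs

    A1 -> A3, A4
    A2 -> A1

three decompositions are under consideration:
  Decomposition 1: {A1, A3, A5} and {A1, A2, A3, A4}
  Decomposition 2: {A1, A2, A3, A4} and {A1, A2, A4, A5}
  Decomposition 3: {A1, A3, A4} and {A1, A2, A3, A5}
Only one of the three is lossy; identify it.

Decomposition 1

Decomposition 1: common = {A1, A3}, closure = {A1, A3, A4} → lossy.
Decomposition 2: common = {A1, A2, A4}, closure = {A1, A2, A3, A4} → lossless.
Decomposition 3: common = {A1, A3}, closure = {A1, A3, A4} → lossless.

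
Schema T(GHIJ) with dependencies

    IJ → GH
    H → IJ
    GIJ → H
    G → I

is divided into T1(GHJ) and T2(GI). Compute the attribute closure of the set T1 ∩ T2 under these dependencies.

T1 ∩ T2 = {G}.
G → I applies, adding I
Closure: {GI}.

GI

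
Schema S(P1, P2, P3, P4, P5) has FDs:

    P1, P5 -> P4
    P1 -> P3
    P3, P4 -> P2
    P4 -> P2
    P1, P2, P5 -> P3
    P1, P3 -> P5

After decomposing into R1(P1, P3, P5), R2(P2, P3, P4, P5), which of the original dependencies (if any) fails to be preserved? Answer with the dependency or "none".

P1, P5 -> P4

Check P1, P5 → P4: no single fragment contains all of {P1, P4, P5}, and the restricted closure of {P1, P5} across the fragments never reaches {P4}.
P1 → P3 is preserved.
P3, P4 → P2 is preserved.
P4 → P2 is preserved.
P1, P2, P5 → P3 is preserved.
P1, P3 → P5 is preserved.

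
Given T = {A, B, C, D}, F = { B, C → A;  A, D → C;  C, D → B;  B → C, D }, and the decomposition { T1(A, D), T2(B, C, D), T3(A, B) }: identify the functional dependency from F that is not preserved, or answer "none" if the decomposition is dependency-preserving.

Check A, D → C: no single fragment contains all of {A, C, D}, and the restricted closure of {A, D} across the fragments never reaches {C}.
B, C → A is preserved.
C, D → B is preserved.
B → C, D is preserved.

A, D → C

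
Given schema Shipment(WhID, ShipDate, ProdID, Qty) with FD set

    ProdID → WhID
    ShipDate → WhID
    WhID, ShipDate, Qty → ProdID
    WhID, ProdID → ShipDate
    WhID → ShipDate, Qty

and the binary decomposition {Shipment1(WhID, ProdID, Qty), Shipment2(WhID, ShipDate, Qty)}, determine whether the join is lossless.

Yes

Common attributes: Shipment1 ∩ Shipment2 = {WhID, Qty}.
Closure of {WhID, Qty}: WhID → ShipDate, Qty applies, adding ShipDate; WhID, ShipDate, Qty → ProdID applies, adding ProdID. So (WhID, Qty)⁺ = {WhID, ShipDate, ProdID, Qty}.
This closure contains every attribute of Shipment1, so Shipment1 ∩ Shipment2 → Shipment1. The join is lossless.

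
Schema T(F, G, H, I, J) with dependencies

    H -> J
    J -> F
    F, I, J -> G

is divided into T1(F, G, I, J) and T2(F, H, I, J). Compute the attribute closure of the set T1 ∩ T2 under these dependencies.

F, G, I, J

T1 ∩ T2 = {F, I, J}.
F, I, J → G applies, adding G
Closure: {F, G, I, J}.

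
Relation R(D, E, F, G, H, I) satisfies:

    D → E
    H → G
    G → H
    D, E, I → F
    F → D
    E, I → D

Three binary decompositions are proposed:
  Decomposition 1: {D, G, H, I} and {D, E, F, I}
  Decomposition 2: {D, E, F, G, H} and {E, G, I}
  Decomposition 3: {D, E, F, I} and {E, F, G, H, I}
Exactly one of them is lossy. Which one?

Decomposition 1: common = {D, I}, closure = {D, E, F, I} → lossless.
Decomposition 2: common = {E, G}, closure = {E, G, H} → lossy.
Decomposition 3: common = {E, F, I}, closure = {D, E, F, I} → lossless.

Decomposition 2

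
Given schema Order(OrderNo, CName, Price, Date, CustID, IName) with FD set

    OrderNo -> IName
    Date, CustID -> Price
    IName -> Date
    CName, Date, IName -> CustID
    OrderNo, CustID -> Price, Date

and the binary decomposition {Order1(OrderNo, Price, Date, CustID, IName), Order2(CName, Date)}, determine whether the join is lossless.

No

Common attributes: Order1 ∩ Order2 = {Date}.
No dependency enlarges {Date}, so (Date)⁺ = {Date}.
The closure contains neither all of Order1 = {OrderNo, Price, Date, CustID, IName} nor all of Order2 = {CName, Date}, so the common attributes are not a superkey of either fragment. The join is lossy.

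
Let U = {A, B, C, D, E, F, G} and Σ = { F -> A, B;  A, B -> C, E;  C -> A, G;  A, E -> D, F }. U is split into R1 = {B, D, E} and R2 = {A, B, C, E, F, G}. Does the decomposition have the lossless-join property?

No

Common attributes: R1 ∩ R2 = {B, E}.
No dependency enlarges {B, E}, so (B, E)⁺ = {B, E}.
The closure contains neither all of R1 = {B, D, E} nor all of R2 = {A, B, C, E, F, G}, so the common attributes are not a superkey of either fragment. The join is lossy.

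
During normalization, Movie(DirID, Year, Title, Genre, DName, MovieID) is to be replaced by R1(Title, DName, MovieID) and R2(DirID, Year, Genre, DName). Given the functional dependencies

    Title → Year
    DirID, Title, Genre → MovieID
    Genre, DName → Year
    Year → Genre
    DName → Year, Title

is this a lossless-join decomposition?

Common attributes: R1 ∩ R2 = {DName}.
Closure of {DName}: DName → Year, Title applies, adding Year, Title; Year → Genre applies, adding Genre. So (DName)⁺ = {Year, Title, Genre, DName}.
The closure contains neither all of R1 = {Title, DName, MovieID} nor all of R2 = {DirID, Year, Genre, DName}, so the common attributes are not a superkey of either fragment. The join is lossy.

No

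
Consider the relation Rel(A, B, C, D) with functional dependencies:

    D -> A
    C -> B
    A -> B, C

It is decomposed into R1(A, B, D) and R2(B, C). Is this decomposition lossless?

Common attributes: R1 ∩ R2 = {B}.
No dependency enlarges {B}, so (B)⁺ = {B}.
The closure contains neither all of R1 = {A, B, D} nor all of R2 = {B, C}, so the common attributes are not a superkey of either fragment. The join is lossy.

No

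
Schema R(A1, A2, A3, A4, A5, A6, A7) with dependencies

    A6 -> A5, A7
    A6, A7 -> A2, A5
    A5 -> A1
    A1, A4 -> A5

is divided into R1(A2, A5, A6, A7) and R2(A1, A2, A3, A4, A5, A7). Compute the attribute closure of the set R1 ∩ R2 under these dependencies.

R1 ∩ R2 = {A2, A5, A7}.
A5 → A1 applies, adding A1
Closure: {A1, A2, A5, A7}.

A1, A2, A5, A7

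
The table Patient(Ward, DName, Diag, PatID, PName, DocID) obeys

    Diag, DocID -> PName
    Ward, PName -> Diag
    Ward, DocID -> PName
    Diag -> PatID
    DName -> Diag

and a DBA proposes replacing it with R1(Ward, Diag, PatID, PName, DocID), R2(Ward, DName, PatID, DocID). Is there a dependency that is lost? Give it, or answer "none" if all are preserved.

DName -> Diag

Check DName → Diag: no single fragment contains all of {DName, Diag}, and the restricted closure of {DName} across the fragments never reaches {Diag}.
Diag, DocID → PName is preserved.
Ward, PName → Diag is preserved.
Ward, DocID → PName is preserved.
Diag → PatID is preserved.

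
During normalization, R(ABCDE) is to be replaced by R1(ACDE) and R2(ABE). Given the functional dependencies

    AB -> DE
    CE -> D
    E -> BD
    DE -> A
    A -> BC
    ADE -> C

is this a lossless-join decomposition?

Yes

Common attributes: R1 ∩ R2 = {AE}.
Closure of {AE}: E → BD applies, adding BD; A → BC applies, adding C. So (AE)⁺ = {ABCDE}.
This closure contains every attribute of R1, so R1 ∩ R2 → R1. The join is lossless.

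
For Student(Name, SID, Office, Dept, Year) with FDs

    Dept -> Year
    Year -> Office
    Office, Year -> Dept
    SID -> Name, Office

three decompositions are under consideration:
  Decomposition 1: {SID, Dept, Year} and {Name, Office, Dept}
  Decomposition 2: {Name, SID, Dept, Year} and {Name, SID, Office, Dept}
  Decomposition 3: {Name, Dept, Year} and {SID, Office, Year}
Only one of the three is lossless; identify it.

Decomposition 1: common = {Dept}, closure = {Office, Dept, Year} → lossy.
Decomposition 2: common = {Name, SID, Dept}, closure = {Name, SID, Office, Dept, Year} → lossless.
Decomposition 3: common = {Year}, closure = {Office, Dept, Year} → lossy.

Decomposition 2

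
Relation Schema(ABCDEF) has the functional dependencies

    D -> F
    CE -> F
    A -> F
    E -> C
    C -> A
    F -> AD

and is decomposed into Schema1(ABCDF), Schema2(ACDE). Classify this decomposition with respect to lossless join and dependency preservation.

lossy but dependency-preserving

Lossless test: (ACD)⁺ = {ACDF}, which is a superkey of neither fragment — lossy.
Dependency preservation: CE → F is not contained in any single fragment, but the restricted closure of its left-hand side across the fragments still reaches the right-hand side; the remaining FDs each lie inside some fragment. All dependencies are preserved.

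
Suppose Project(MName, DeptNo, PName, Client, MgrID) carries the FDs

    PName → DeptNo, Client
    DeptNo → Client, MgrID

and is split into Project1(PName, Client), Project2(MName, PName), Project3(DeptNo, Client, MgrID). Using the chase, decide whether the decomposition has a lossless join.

No

Chase test. Columns are MName, DeptNo, PName, Client, MgrID; row i has aⱼ where attribute j ∈ Projecti, else bᵢⱼ.
Initial tableau (one row per fragment):
  row 1: b11 b12 a3 a4 b15
  row 2: a1 b22 a3 b24 b25
  row 3: b31 a2 b33 a4 a5
Rows 1 and 2 agree on PName; apply PName→DeptNo, Client and equate their DeptNo, Client entries.
Rows 1 and 2 agree on DeptNo; apply DeptNo→Client, MgrID and equate their Client, MgrID entries.
No row becomes fully distinguished — the join is lossy.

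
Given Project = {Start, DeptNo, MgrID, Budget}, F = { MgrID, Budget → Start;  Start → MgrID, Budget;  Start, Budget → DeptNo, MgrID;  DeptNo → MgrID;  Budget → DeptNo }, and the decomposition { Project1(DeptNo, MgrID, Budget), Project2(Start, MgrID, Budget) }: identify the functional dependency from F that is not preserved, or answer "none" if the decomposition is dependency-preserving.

MgrID, Budget → Start lies within Project2.
Start → MgrID, Budget lies within Project2.
Start, Budget → DeptNo, MgrID: restricted closure across fragments reaches DeptNo, MgrID.
DeptNo → MgrID lies within Project1.
Budget → DeptNo lies within Project1.
Every dependency is enforceable on the fragments, so the decomposition is dependency-preserving.

none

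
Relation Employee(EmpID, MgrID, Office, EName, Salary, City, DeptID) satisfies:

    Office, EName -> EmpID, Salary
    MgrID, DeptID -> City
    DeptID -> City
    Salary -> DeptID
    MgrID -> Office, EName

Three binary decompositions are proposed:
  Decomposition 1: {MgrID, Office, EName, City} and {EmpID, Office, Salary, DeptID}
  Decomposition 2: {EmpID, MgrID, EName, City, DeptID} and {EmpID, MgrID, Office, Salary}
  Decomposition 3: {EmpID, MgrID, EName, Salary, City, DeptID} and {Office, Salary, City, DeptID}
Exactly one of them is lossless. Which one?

Decomposition 1: common = {Office}, closure = {Office} → lossy.
Decomposition 2: common = {EmpID, MgrID}, closure = {EmpID, MgrID, Office, EName, Salary, City, DeptID} → lossless.
Decomposition 3: common = {Salary, City, DeptID}, closure = {Salary, City, DeptID} → lossy.

Decomposition 2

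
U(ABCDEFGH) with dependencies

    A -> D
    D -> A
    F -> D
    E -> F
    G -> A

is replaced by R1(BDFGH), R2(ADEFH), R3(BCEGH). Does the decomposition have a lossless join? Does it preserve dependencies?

Lossless test (chase): Rows 1 and 2 agree on D; apply D→A and equate their A entries. Rows 2 and 3 agree on E; apply E→F and equate their F entries. Rows 1 and 3 agree on G; apply G→A and equate their A entries. Rows 1 and 3 agree on A; apply A→D and equate their D entries. Row 3 is now all distinguished symbols — the join is lossless.
Dependency preservation: G → A is not contained in any single fragment, but the restricted closure of its left-hand side across the fragments still reaches the right-hand side; the remaining FDs each lie inside some fragment. All dependencies are preserved.

lossless and dependency-preserving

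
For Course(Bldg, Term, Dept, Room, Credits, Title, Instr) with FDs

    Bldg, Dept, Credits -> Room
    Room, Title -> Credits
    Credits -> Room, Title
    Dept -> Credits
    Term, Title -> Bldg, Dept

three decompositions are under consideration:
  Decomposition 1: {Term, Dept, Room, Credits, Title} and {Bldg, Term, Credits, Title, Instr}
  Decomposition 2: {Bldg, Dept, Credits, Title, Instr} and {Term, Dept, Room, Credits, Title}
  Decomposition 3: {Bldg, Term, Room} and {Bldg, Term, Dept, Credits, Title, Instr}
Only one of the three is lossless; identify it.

Decomposition 1

Decomposition 1: common = {Term, Credits, Title}, closure = {Bldg, Term, Dept, Room, Credits, Title} → lossless.
Decomposition 2: common = {Dept, Credits, Title}, closure = {Dept, Room, Credits, Title} → lossy.
Decomposition 3: common = {Bldg, Term}, closure = {Bldg, Term} → lossy.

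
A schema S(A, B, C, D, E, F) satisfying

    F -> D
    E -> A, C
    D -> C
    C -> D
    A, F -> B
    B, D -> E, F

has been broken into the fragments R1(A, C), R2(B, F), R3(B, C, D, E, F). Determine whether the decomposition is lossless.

Chase test. Columns are A, B, C, D, E, F; row i has aⱼ where attribute j ∈ Ri, else bᵢⱼ.
Initial tableau (one row per fragment):
  row 1: a1 b12 a3 b14 b15 b16
  row 2: b21 a2 b23 b24 b25 a6
  row 3: b31 a2 a3 a4 a5 a6
Rows 2 and 3 agree on F; apply F→D and equate their D entries.
Rows 2 and 3 agree on D; apply D→C and equate their C entries.
Rows 1 and 2 agree on C; apply C→D and equate their D entries.
Rows 2 and 3 agree on B, D; apply B, D→E, F and equate their E, F entries.
Rows 2 and 3 agree on E; apply E→A, C and equate their A, C entries.
No row becomes fully distinguished — the join is lossy.

No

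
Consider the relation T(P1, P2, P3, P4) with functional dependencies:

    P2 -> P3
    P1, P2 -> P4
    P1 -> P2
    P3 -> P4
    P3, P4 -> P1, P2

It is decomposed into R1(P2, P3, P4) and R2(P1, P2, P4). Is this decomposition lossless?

Yes

Common attributes: R1 ∩ R2 = {P2, P4}.
Closure of {P2, P4}: P2 → P3 applies, adding P3; P3, P4 → P1, P2 applies, adding P1. So (P2, P4)⁺ = {P1, P2, P3, P4}.
This closure contains every attribute of R1, so R1 ∩ R2 → R1. The join is lossless.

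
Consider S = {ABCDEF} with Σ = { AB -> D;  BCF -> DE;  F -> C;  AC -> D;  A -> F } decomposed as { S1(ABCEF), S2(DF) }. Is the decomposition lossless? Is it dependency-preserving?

Lossless test: (F)⁺ = {CF}, which is a superkey of neither fragment — lossy.
Dependency preservation: the restricted closure of {AB} across the fragments never reaches {D}, so AB → D cannot be enforced without a join — not preserved.

lossy and not dependency-preserving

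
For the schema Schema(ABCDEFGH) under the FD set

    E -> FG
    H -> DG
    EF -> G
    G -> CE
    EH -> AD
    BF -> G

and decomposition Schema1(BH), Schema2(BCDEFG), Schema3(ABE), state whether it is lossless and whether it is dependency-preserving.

Lossless test (chase): Rows 2 and 3 agree on E; apply E→FG and equate their FG entries. Rows 2 and 3 agree on G; apply G→CE and equate their CE entries. No row becomes fully distinguished — the join is lossy.
Dependency preservation: the restricted closure of {H} across the fragments never reaches {DG}, so H → DG cannot be enforced without a join — not preserved.

lossy and not dependency-preserving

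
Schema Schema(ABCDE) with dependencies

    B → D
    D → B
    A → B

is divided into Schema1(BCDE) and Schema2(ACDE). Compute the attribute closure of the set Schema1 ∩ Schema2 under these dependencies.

BCDE

Schema1 ∩ Schema2 = {CDE}.
D → B applies, adding B
Closure: {BCDE}.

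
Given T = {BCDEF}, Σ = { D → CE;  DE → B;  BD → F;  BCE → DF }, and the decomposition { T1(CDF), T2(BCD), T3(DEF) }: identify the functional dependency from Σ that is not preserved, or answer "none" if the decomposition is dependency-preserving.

BCE → DF

Check BCE → DF: no single fragment contains all of {BCDEF}, and the restricted closure of {BCE} across the fragments never reaches {DF}.
D → CE is preserved.
DE → B is preserved.
BD → F is preserved.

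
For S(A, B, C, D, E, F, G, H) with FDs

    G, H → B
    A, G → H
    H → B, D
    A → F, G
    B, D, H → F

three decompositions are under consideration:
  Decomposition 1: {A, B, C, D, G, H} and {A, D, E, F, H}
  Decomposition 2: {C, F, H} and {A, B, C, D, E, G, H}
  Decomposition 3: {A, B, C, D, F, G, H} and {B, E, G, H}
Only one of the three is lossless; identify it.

Decomposition 1: common = {A, D, H}, closure = {A, B, D, F, G, H} → lossy.
Decomposition 2: common = {C, H}, closure = {B, C, D, F, H} → lossless.
Decomposition 3: common = {B, G, H}, closure = {B, D, F, G, H} → lossy.

Decomposition 2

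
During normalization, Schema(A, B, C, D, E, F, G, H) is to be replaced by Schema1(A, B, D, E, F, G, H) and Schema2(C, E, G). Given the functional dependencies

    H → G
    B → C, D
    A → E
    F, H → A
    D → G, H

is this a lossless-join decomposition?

No

Common attributes: Schema1 ∩ Schema2 = {E, G}.
No dependency enlarges {E, G}, so (E, G)⁺ = {E, G}.
The closure contains neither all of Schema1 = {A, B, D, E, F, G, H} nor all of Schema2 = {C, E, G}, so the common attributes are not a superkey of either fragment. The join is lossy.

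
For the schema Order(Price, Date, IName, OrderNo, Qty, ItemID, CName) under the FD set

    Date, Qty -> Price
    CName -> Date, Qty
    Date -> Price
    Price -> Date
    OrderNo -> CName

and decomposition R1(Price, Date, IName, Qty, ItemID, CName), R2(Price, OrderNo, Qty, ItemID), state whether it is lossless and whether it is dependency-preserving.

Lossless test: (Price, Qty, ItemID)⁺ = {Price, Date, Qty, ItemID}, which is a superkey of neither fragment — lossy.
Dependency preservation: the restricted closure of {OrderNo} across the fragments never reaches {CName}, so OrderNo → CName cannot be enforced without a join — not preserved.

lossy and not dependency-preserving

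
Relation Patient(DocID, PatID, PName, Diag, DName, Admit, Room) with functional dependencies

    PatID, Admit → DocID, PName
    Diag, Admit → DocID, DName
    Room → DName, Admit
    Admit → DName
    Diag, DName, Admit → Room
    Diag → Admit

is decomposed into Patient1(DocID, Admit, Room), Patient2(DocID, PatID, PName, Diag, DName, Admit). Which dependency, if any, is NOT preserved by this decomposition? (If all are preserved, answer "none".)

Check Diag, DName, Admit → Room: no single fragment contains all of {Diag, DName, Admit, Room}, and the restricted closure of {Diag, DName, Admit} across the fragments never reaches {Room}.
PatID, Admit → DocID, PName is preserved.
Diag, Admit → DocID, DName is preserved.
Room → DName, Admit is preserved.
Admit → DName is preserved.
Diag → Admit is preserved.

Diag, DName, Admit → Room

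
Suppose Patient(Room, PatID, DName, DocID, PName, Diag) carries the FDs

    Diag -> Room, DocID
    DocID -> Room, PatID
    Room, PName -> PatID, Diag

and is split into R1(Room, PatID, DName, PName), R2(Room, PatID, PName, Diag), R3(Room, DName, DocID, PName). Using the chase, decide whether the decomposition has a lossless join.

Yes

Chase test. Columns are Room, PatID, DName, DocID, PName, Diag; row i has aⱼ where attribute j ∈ Ri, else bᵢⱼ.
Initial tableau (one row per fragment):
  row 1: a1 a2 a3 b14 a5 b16
  row 2: a1 a2 b23 b24 a5 a6
  row 3: a1 b32 a3 a4 a5 b36
Rows 1 and 2 agree on Room, PName; apply Room, PName→PatID, Diag and equate their PatID, Diag entries.
Rows 1 and 3 agree on Room, PName; apply Room, PName→PatID, Diag and equate their PatID, Diag entries.
Rows 1 and 2 agree on Diag; apply Diag→Room, DocID and equate their Room, DocID entries.
Rows 1 and 3 agree on Diag; apply Diag→Room, DocID and equate their Room, DocID entries.
Row 1 is now all distinguished symbols — the join is lossless.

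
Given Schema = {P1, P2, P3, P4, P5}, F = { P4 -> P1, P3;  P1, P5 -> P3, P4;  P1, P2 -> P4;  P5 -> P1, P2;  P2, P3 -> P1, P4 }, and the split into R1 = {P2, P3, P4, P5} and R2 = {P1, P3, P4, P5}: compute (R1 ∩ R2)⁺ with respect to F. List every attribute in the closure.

R1 ∩ R2 = {P3, P4, P5}.
P4 → P1, P3 applies, adding P1
P5 → P1, P2 applies, adding P2
Closure: {P1, P2, P3, P4, P5}.

P1, P2, P3, P4, P5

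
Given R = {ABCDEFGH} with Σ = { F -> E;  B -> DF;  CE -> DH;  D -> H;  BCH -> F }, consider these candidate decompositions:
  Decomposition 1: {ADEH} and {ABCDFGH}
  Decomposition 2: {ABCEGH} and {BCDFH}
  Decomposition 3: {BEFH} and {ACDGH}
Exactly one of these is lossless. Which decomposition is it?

Decomposition 1: common = {ADH}, closure = {ADH} → lossy.
Decomposition 2: common = {BCH}, closure = {BCDEFH} → lossless.
Decomposition 3: common = {H}, closure = {H} → lossy.

Decomposition 2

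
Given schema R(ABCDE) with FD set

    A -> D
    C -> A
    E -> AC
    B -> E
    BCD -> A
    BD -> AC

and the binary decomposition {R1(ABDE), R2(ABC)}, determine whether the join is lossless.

Common attributes: R1 ∩ R2 = {AB}.
Closure of {AB}: A → D applies, adding D; B → E applies, adding E; BD → AC applies, adding C. So (AB)⁺ = {ABCDE}.
This closure contains every attribute of R1, so R1 ∩ R2 → R1. The join is lossless.

Yes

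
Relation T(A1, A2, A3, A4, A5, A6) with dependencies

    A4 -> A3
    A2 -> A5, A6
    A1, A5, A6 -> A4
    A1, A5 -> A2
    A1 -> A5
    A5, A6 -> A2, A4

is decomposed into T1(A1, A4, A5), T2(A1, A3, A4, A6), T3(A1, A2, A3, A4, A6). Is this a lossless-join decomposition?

Yes

Chase test. Columns are A1, A2, A3, A4, A5, A6; row i has aⱼ where attribute j ∈ Ti, else bᵢⱼ.
Initial tableau (one row per fragment):
  row 1: a1 b12 b13 a4 a5 b16
  row 2: a1 b22 a3 a4 b25 a6
  row 3: a1 a2 a3 a4 b35 a6
Rows 1 and 2 agree on A4; apply A4→A3 and equate their A3 entries.
Rows 1 and 2 agree on A1; apply A1→A5 and equate their A5 entries.
Rows 1 and 3 agree on A1; apply A1→A5 and equate their A5 entries.
Rows 2 and 3 agree on A5, A6; apply A5, A6→A2, A4 and equate their A2, A4 entries.
Rows 1 and 2 agree on A1, A5; apply A1, A5→A2 and equate their A2 entries.
Rows 1 and 2 agree on A2; apply A2→A5, A6 and equate their A5, A6 entries.
Row 1 is now all distinguished symbols — the join is lossless.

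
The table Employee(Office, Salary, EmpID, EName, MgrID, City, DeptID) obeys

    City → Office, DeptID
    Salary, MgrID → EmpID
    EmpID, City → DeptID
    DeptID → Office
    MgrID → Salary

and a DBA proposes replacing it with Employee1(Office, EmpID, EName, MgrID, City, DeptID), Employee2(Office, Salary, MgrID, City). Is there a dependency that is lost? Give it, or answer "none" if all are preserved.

City → Office, DeptID lies within Employee1.
Salary, MgrID → EmpID: restricted closure across fragments reaches EmpID.
EmpID, City → DeptID lies within Employee1.
DeptID → Office lies within Employee1.
MgrID → Salary lies within Employee2.
Every dependency is enforceable on the fragments, so the decomposition is dependency-preserving.

none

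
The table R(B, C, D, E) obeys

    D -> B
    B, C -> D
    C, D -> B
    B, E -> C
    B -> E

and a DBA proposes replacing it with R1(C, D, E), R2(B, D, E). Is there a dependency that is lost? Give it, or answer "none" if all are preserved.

D → B lies within R2.
B, C → D: restricted closure across fragments reaches D.
C, D → B: restricted closure across fragments reaches B.
B, E → C: restricted closure across fragments reaches C.
B → E lies within R2.
Every dependency is enforceable on the fragments, so the decomposition is dependency-preserving.

none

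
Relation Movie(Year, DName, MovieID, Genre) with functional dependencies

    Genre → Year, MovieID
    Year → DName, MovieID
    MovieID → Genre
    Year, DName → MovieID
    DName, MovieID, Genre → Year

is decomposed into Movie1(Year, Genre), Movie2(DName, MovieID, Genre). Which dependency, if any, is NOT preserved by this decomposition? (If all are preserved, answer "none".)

none

Genre → Year, MovieID: restricted closure across fragments reaches Year, MovieID.
Year → DName, MovieID: restricted closure across fragments reaches DName, MovieID.
MovieID → Genre lies within Movie2.
Year, DName → MovieID: restricted closure across fragments reaches MovieID.
DName, MovieID, Genre → Year: restricted closure across fragments reaches Year.
Every dependency is enforceable on the fragments, so the decomposition is dependency-preserving.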